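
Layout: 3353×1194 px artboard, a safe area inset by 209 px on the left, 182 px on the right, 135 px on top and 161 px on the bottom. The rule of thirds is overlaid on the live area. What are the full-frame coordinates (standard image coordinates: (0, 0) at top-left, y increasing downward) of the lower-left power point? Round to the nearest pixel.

x = 1196 px, y = 734 px

Content width = 3353 − 209 − 182 = 2962 px; content height = 1194 − 135 − 161 = 898 px.
Lower-left is one-third across and two-thirds down within the live area.
x = 209 + 1 × 2962/3 = 209 + 987.33 ≈ 1196
y = 135 + 2 × 898/3 = 135 + 598.67 ≈ 734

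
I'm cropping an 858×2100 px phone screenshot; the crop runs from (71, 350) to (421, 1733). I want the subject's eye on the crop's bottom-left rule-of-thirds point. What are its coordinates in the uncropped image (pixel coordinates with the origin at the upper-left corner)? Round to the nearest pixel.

Crop width = 421 − 71 = 350 px; one third is 116.67 px.
Crop height = 1733 − 350 = 1383 px; one third is 461.00 px.
The bottom-left point is one-third across and two-thirds down within the crop:
x = 71 + 1 × 116.67 ≈ 188; y = 350 + 2 × 461.00 ≈ 1272.

x = 188 px, y = 1272 px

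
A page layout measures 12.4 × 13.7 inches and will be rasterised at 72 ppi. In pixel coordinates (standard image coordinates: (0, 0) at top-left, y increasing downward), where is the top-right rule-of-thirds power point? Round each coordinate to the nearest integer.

In pixels the canvas is 12.4 × 72 = 892.8 wide and 13.7 × 72 = 986.4 tall.
The top-right point is two-thirds across and one-third down:
x = 2 × 892.8/3 ≈ 595; y = 1 × 986.4/3 ≈ 329.

x = 595 px, y = 329 px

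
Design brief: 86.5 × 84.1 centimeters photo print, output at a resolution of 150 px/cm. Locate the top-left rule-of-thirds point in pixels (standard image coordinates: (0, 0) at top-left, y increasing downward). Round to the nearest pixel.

In pixels the canvas is 86.5 × 150 = 12975 wide and 84.1 × 150 = 12615 tall.
The top-left point is one-third across and one-third down:
x = 1 × 12975/3 ≈ 4325; y = 1 × 12615/3 ≈ 4205.

(4325, 4205)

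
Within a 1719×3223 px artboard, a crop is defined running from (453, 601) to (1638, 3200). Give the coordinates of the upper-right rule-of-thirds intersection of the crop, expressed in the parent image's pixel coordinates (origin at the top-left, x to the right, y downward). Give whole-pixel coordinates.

Crop width = 1638 − 453 = 1185 px; one third is 395.00 px.
Crop height = 3200 − 601 = 2599 px; one third is 866.33 px.
The upper-right point is two-thirds across and one-third down within the crop:
x = 453 + 2 × 395.00 ≈ 1243; y = 601 + 1 × 866.33 ≈ 1467.

(1243, 1467)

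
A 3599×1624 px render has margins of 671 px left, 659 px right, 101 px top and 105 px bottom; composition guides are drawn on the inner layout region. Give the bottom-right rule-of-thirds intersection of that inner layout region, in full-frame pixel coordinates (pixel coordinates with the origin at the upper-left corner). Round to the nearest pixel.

Content width = 3599 − 671 − 659 = 2269 px; content height = 1624 − 101 − 105 = 1418 px.
Bottom-right is two-thirds across and two-thirds down within the inner layout region.
x = 671 + 2 × 2269/3 = 671 + 1512.67 ≈ 2184
y = 101 + 2 × 1418/3 = 101 + 945.33 ≈ 1046

(2184, 1046)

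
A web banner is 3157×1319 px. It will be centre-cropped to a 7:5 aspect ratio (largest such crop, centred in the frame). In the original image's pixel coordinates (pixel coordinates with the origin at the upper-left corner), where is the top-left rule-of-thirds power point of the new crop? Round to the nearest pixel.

3157/1319 > 7/5, so the 7:5 crop keeps the full height 1319 and trims width to 1319 × 7/5 = 1846.60 px.
Left offset = (3157 − 1846.60)/2 = 655.20 px; top offset = 0.
Top-left is one-third across and one-third down within the crop:
x = 655.20 + 1 × 1846.60/3 ≈ 1271; y = 0.00 + 1 × 1319.00/3 ≈ 440.

x = 1271 px, y = 440 px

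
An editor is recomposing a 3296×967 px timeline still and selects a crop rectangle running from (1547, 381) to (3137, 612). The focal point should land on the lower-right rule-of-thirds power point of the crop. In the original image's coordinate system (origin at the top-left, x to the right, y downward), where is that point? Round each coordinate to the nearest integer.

(2607, 535)

Crop width = 3137 − 1547 = 1590 px; one third is 530.00 px.
Crop height = 612 − 381 = 231 px; one third is 77.00 px.
The lower-right point is two-thirds across and two-thirds down within the crop:
x = 1547 + 2 × 530.00 ≈ 2607; y = 381 + 2 × 77.00 ≈ 535.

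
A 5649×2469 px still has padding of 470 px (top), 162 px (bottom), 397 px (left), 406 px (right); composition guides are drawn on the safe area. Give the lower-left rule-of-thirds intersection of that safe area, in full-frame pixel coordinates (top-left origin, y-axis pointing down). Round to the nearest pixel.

Content width = 5649 − 397 − 406 = 4846 px; content height = 2469 − 470 − 162 = 1837 px.
Lower-left is one-third across and two-thirds down within the safe area.
x = 397 + 1 × 4846/3 = 397 + 1615.33 ≈ 2012
y = 470 + 2 × 1837/3 = 470 + 1224.67 ≈ 1695

x = 2012 px, y = 1695 px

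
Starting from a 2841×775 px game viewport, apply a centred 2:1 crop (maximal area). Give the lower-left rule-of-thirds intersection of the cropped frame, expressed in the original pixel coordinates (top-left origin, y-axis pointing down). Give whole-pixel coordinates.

2841/775 > 2/1, so the 2:1 crop keeps the full height 775 and trims width to 775 × 2/1 = 1550.00 px.
Left offset = (2841 − 1550.00)/2 = 645.50 px; top offset = 0.
Lower-left is one-third across and two-thirds down within the crop:
x = 645.50 + 1 × 1550.00/3 ≈ 1162; y = 0.00 + 2 × 775.00/3 ≈ 517.

x = 1162 px, y = 517 px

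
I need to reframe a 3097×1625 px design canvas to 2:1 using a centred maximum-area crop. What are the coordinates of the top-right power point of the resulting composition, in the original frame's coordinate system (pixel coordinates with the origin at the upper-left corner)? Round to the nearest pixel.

3097/1625 < 2/1, so the 2:1 crop keeps the full width 3097 and trims height to 3097 × 1/2 = 1548.50 px.
Top offset = (1625 − 1548.50)/2 = 38.25 px; left offset = 0.
Top-right is two-thirds across and one-third down within the crop:
x = 0.00 + 2 × 3097.00/3 ≈ 2065; y = 38.25 + 1 × 1548.50/3 ≈ 554.

x = 2065 px, y = 554 px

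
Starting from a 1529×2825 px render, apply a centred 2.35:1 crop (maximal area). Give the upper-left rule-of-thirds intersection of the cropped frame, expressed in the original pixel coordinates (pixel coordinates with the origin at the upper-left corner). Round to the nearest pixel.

x = 510 px, y = 1304 px

1529/2825 < 2.35/1, so the 2.35:1 crop keeps the full width 1529 and trims height to 1529 × 1/2.35 = 650.64 px.
Top offset = (2825 − 650.64)/2 = 1087.18 px; left offset = 0.
Upper-left is one-third across and one-third down within the crop:
x = 0.00 + 1 × 1529.00/3 ≈ 510; y = 1087.18 + 1 × 650.64/3 ≈ 1304.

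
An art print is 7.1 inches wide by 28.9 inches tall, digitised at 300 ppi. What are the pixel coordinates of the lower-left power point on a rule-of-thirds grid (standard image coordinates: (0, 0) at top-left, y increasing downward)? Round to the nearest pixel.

x = 710 px, y = 5780 px

In pixels the canvas is 7.1 × 300 = 2130 wide and 28.9 × 300 = 8670 tall.
The lower-left point is one-third across and two-thirds down:
x = 1 × 2130/3 ≈ 710; y = 2 × 8670/3 ≈ 5780.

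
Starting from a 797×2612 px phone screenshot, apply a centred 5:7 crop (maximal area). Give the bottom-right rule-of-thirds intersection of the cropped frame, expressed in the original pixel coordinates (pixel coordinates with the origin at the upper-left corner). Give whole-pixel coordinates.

797/2612 < 5/7, so the 5:7 crop keeps the full width 797 and trims height to 797 × 7/5 = 1115.80 px.
Top offset = (2612 − 1115.80)/2 = 748.10 px; left offset = 0.
Bottom-right is two-thirds across and two-thirds down within the crop:
x = 0.00 + 2 × 797.00/3 ≈ 531; y = 748.10 + 2 × 1115.80/3 ≈ 1492.

x = 531 px, y = 1492 px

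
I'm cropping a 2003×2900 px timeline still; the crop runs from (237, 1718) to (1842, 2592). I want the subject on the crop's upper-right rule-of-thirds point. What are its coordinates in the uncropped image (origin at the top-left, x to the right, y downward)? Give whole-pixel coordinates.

Crop width = 1842 − 237 = 1605 px; one third is 535.00 px.
Crop height = 2592 − 1718 = 874 px; one third is 291.33 px.
The upper-right point is two-thirds across and one-third down within the crop:
x = 237 + 2 × 535.00 ≈ 1307; y = 1718 + 1 × 291.33 ≈ 2009.

(1307, 2009)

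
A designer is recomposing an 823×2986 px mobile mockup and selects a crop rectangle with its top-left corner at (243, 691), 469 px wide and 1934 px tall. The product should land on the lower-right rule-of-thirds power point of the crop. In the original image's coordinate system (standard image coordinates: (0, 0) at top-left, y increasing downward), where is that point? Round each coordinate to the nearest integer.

x = 556 px, y = 1980 px

One third of the crop width 469 is 156.33 px.
One third of the crop height 1934 is 644.67 px.
The lower-right point is two-thirds across and two-thirds down within the crop:
x = 243 + 2 × 156.33 ≈ 556; y = 691 + 2 × 644.67 ≈ 1980.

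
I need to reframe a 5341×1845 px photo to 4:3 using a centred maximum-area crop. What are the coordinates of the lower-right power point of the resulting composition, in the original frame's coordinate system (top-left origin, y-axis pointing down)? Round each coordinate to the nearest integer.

5341/1845 > 4/3, so the 4:3 crop keeps the full height 1845 and trims width to 1845 × 4/3 = 2460.00 px.
Left offset = (5341 − 2460.00)/2 = 1440.50 px; top offset = 0.
Lower-right is two-thirds across and two-thirds down within the crop:
x = 1440.50 + 2 × 2460.00/3 ≈ 3081; y = 0.00 + 2 × 1845.00/3 ≈ 1230.

(3081, 1230)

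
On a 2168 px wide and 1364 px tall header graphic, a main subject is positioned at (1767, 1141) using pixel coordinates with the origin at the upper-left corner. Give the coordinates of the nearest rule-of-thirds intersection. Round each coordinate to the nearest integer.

(1445, 909)

Third lines: x ∈ {723, 1445}, y ∈ {455, 909}.
1767 is closer to x = 1445; 1141 is closer to y = 909.
So the nearest intersection is the lower-right power point.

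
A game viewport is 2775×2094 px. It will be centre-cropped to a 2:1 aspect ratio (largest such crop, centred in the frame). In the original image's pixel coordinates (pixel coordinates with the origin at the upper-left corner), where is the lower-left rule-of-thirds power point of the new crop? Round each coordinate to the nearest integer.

2775/2094 < 2/1, so the 2:1 crop keeps the full width 2775 and trims height to 2775 × 1/2 = 1387.50 px.
Top offset = (2094 − 1387.50)/2 = 353.25 px; left offset = 0.
Lower-left is one-third across and two-thirds down within the crop:
x = 0.00 + 1 × 2775.00/3 ≈ 925; y = 353.25 + 2 × 1387.50/3 ≈ 1278.

x = 925 px, y = 1278 px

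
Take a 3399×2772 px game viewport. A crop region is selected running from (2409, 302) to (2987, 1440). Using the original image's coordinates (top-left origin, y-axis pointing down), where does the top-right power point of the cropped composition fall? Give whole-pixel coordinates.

Crop width = 2987 − 2409 = 578 px; one third is 192.67 px.
Crop height = 1440 − 302 = 1138 px; one third is 379.33 px.
The top-right point is two-thirds across and one-third down within the crop:
x = 2409 + 2 × 192.67 ≈ 2794; y = 302 + 1 × 379.33 ≈ 681.

(2794, 681)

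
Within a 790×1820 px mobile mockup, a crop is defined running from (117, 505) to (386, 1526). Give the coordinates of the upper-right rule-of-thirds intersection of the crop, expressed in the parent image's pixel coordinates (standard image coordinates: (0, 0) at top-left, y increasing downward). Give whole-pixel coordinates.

Crop width = 386 − 117 = 269 px; one third is 89.67 px.
Crop height = 1526 − 505 = 1021 px; one third is 340.33 px.
The upper-right point is two-thirds across and one-third down within the crop:
x = 117 + 2 × 89.67 ≈ 296; y = 505 + 1 × 340.33 ≈ 845.

x = 296 px, y = 845 px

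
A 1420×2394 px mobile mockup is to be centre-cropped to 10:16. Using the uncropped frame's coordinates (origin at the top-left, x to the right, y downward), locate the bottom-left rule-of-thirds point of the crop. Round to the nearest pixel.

1420/2394 < 10/16, so the 10:16 crop keeps the full width 1420 and trims height to 1420 × 16/10 = 2272.00 px.
Top offset = (2394 − 2272.00)/2 = 61.00 px; left offset = 0.
Bottom-left is one-third across and two-thirds down within the crop:
x = 0.00 + 1 × 1420.00/3 ≈ 473; y = 61.00 + 2 × 2272.00/3 ≈ 1576.

x = 473 px, y = 1576 px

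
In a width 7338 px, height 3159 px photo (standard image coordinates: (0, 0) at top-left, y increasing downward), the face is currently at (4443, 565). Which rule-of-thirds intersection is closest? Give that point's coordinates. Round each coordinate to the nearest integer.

x = 4892 px, y = 1053 px

Third lines: x ∈ {2446, 4892}, y ∈ {1053, 2106}.
4443 is closer to x = 4892; 565 is closer to y = 1053.
So the nearest intersection is the upper-right power point.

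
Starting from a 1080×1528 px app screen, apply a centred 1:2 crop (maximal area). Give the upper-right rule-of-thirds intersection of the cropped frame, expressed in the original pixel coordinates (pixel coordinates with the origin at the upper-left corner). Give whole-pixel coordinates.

1080/1528 > 1/2, so the 1:2 crop keeps the full height 1528 and trims width to 1528 × 1/2 = 764.00 px.
Left offset = (1080 − 764.00)/2 = 158.00 px; top offset = 0.
Upper-right is two-thirds across and one-third down within the crop:
x = 158.00 + 2 × 764.00/3 ≈ 667; y = 0.00 + 1 × 1528.00/3 ≈ 509.

(667, 509)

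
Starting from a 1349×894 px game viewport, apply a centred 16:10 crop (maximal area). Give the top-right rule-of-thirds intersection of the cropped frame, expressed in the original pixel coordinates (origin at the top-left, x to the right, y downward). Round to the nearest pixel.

x = 899 px, y = 306 px

1349/894 < 16/10, so the 16:10 crop keeps the full width 1349 and trims height to 1349 × 10/16 = 843.12 px.
Top offset = (894 − 843.12)/2 = 25.44 px; left offset = 0.
Top-right is two-thirds across and one-third down within the crop:
x = 0.00 + 2 × 1349.00/3 ≈ 899; y = 25.44 + 1 × 843.12/3 ≈ 306.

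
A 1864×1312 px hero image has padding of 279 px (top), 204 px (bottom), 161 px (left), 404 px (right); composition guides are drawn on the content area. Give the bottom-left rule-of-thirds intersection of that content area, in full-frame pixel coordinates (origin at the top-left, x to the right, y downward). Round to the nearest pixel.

(594, 832)

Content width = 1864 − 161 − 404 = 1299 px; content height = 1312 − 279 − 204 = 829 px.
Bottom-left is one-third across and two-thirds down within the content area.
x = 161 + 1 × 1299/3 = 161 + 433.00 ≈ 594
y = 279 + 2 × 829/3 = 279 + 552.67 ≈ 832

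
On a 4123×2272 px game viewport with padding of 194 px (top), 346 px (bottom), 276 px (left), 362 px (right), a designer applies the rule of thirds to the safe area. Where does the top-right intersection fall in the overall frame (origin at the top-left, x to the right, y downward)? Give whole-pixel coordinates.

x = 2599 px, y = 771 px

Content width = 4123 − 276 − 362 = 3485 px; content height = 2272 − 194 − 346 = 1732 px.
Top-right is two-thirds across and one-third down within the safe area.
x = 276 + 2 × 3485/3 = 276 + 2323.33 ≈ 2599
y = 194 + 1 × 1732/3 = 194 + 577.33 ≈ 771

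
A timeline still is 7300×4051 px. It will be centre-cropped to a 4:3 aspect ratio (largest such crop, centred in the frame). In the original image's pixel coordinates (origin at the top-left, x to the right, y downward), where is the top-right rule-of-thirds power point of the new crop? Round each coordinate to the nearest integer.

(4550, 1350)

7300/4051 > 4/3, so the 4:3 crop keeps the full height 4051 and trims width to 4051 × 4/3 = 5401.33 px.
Left offset = (7300 − 5401.33)/2 = 949.33 px; top offset = 0.
Top-right is two-thirds across and one-third down within the crop:
x = 949.33 + 2 × 5401.33/3 ≈ 4550; y = 0.00 + 1 × 4051.00/3 ≈ 1350.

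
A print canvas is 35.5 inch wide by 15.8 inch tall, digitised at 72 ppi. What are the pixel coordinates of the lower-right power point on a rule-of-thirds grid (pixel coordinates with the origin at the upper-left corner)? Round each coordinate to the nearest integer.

x = 1704 px, y = 758 px

In pixels the canvas is 35.5 × 72 = 2556 wide and 15.8 × 72 = 1137.6 tall.
The lower-right point is two-thirds across and two-thirds down:
x = 2 × 2556/3 ≈ 1704; y = 2 × 1137.6/3 ≈ 758.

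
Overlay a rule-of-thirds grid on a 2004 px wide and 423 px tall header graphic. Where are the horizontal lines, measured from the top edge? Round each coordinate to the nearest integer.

y = 141 px and y = 282 px

423 / 3 = 141, so the horizontal lines sit at one and two thirds of 423.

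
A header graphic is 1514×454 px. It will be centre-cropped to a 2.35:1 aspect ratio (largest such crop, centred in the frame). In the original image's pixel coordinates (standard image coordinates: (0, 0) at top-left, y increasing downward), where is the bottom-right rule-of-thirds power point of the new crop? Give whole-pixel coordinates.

(935, 303)

1514/454 > 2.35/1, so the 2.35:1 crop keeps the full height 454 and trims width to 454 × 2.35/1 = 1066.90 px.
Left offset = (1514 − 1066.90)/2 = 223.55 px; top offset = 0.
Bottom-right is two-thirds across and two-thirds down within the crop:
x = 223.55 + 2 × 1066.90/3 ≈ 935; y = 0.00 + 2 × 454.00/3 ≈ 303.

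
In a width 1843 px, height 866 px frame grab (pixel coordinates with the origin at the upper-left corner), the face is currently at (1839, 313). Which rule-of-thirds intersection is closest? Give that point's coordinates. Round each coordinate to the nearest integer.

x = 1229 px, y = 289 px

Third lines: x ∈ {614, 1229}, y ∈ {289, 577}.
1839 is closer to x = 1229; 313 is closer to y = 289.
So the nearest intersection is the upper-right power point.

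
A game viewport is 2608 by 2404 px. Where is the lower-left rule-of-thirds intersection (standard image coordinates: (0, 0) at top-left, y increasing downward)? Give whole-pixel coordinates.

x = 869 px, y = 1603 px

The lower-left point sits one-third of the way across and two-thirds of the way down.
x = 1 × 2608/3 ≈ 869; y = 2 × 2404/3 ≈ 1603.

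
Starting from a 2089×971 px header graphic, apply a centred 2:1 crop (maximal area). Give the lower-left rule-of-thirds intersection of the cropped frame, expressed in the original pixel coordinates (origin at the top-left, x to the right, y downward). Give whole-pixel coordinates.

2089/971 > 2/1, so the 2:1 crop keeps the full height 971 and trims width to 971 × 2/1 = 1942.00 px.
Left offset = (2089 − 1942.00)/2 = 73.50 px; top offset = 0.
Lower-left is one-third across and two-thirds down within the crop:
x = 73.50 + 1 × 1942.00/3 ≈ 721; y = 0.00 + 2 × 971.00/3 ≈ 647.

(721, 647)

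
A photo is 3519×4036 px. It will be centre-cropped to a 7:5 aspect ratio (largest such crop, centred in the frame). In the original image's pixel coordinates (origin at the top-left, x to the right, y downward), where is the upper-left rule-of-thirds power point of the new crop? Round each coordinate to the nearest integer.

(1173, 1599)

3519/4036 < 7/5, so the 7:5 crop keeps the full width 3519 and trims height to 3519 × 5/7 = 2513.57 px.
Top offset = (4036 − 2513.57)/2 = 761.21 px; left offset = 0.
Upper-left is one-third across and one-third down within the crop:
x = 0.00 + 1 × 3519.00/3 ≈ 1173; y = 761.21 + 1 × 2513.57/3 ≈ 1599.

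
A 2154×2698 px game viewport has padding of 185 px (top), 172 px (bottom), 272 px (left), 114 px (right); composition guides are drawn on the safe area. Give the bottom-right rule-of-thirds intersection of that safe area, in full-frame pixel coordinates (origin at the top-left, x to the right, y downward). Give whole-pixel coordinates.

x = 1451 px, y = 1746 px

Content width = 2154 − 272 − 114 = 1768 px; content height = 2698 − 185 − 172 = 2341 px.
Bottom-right is two-thirds across and two-thirds down within the safe area.
x = 272 + 2 × 1768/3 = 272 + 1178.67 ≈ 1451
y = 185 + 2 × 2341/3 = 185 + 1560.67 ≈ 1746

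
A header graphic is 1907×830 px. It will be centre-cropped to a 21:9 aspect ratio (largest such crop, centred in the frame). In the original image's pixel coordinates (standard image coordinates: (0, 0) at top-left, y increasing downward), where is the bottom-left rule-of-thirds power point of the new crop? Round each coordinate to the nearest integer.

1907/830 < 21/9, so the 21:9 crop keeps the full width 1907 and trims height to 1907 × 9/21 = 817.29 px.
Top offset = (830 − 817.29)/2 = 6.36 px; left offset = 0.
Bottom-left is one-third across and two-thirds down within the crop:
x = 0.00 + 1 × 1907.00/3 ≈ 636; y = 6.36 + 2 × 817.29/3 ≈ 551.

(636, 551)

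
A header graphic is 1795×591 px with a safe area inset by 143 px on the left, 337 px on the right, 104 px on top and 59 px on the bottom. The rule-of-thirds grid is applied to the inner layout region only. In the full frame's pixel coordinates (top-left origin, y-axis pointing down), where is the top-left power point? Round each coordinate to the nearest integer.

Content width = 1795 − 143 − 337 = 1315 px; content height = 591 − 104 − 59 = 428 px.
Top-left is one-third across and one-third down within the inner layout region.
x = 143 + 1 × 1315/3 = 143 + 438.33 ≈ 581
y = 104 + 1 × 428/3 = 104 + 142.67 ≈ 247

x = 581 px, y = 247 px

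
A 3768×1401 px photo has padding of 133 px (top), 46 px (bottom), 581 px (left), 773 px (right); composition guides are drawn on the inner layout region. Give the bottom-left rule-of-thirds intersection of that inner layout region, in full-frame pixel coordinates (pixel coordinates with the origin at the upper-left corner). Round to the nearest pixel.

x = 1386 px, y = 948 px

Content width = 3768 − 581 − 773 = 2414 px; content height = 1401 − 133 − 46 = 1222 px.
Bottom-left is one-third across and two-thirds down within the inner layout region.
x = 581 + 1 × 2414/3 = 581 + 804.67 ≈ 1386
y = 133 + 2 × 1222/3 = 133 + 814.67 ≈ 948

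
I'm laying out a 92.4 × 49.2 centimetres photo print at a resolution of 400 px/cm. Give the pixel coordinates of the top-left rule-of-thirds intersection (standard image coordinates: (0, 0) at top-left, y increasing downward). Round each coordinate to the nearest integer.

In pixels the canvas is 92.4 × 400 = 36960 wide and 49.2 × 400 = 19680 tall.
The top-left point is one-third across and one-third down:
x = 1 × 36960/3 ≈ 12320; y = 1 × 19680/3 ≈ 6560.

x = 12320 px, y = 6560 px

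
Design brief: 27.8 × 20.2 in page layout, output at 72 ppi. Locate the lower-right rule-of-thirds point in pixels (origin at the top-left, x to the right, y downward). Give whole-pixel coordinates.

In pixels the canvas is 27.8 × 72 = 2001.6 wide and 20.2 × 72 = 1454.4 tall.
The lower-right point is two-thirds across and two-thirds down:
x = 2 × 2001.6/3 ≈ 1334; y = 2 × 1454.4/3 ≈ 970.

x = 1334 px, y = 970 px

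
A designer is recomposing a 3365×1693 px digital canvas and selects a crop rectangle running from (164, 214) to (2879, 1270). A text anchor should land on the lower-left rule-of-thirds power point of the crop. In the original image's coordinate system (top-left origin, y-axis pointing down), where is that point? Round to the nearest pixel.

Crop width = 2879 − 164 = 2715 px; one third is 905.00 px.
Crop height = 1270 − 214 = 1056 px; one third is 352.00 px.
The lower-left point is one-third across and two-thirds down within the crop:
x = 164 + 1 × 905.00 ≈ 1069; y = 214 + 2 × 352.00 ≈ 918.

x = 1069 px, y = 918 px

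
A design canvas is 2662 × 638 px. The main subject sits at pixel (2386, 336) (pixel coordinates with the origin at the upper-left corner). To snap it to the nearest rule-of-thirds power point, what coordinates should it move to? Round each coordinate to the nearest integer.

(1775, 425)

Third lines: x ∈ {887, 1775}, y ∈ {213, 425}.
2386 is closer to x = 1775; 336 is closer to y = 425.
So the nearest intersection is the lower-right power point.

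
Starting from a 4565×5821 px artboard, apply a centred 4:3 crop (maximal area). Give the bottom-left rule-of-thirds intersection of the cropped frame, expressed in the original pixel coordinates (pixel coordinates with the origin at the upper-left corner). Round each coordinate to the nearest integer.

4565/5821 < 4/3, so the 4:3 crop keeps the full width 4565 and trims height to 4565 × 3/4 = 3423.75 px.
Top offset = (5821 − 3423.75)/2 = 1198.62 px; left offset = 0.
Bottom-left is one-third across and two-thirds down within the crop:
x = 0.00 + 1 × 4565.00/3 ≈ 1522; y = 1198.62 + 2 × 3423.75/3 ≈ 3481.

x = 1522 px, y = 3481 px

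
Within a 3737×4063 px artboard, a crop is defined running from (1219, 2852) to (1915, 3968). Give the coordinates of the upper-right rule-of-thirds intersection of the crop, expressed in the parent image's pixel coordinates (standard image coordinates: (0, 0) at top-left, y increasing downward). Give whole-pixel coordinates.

(1683, 3224)

Crop width = 1915 − 1219 = 696 px; one third is 232.00 px.
Crop height = 3968 − 2852 = 1116 px; one third is 372.00 px.
The upper-right point is two-thirds across and one-third down within the crop:
x = 1219 + 2 × 232.00 ≈ 1683; y = 2852 + 1 × 372.00 ≈ 3224.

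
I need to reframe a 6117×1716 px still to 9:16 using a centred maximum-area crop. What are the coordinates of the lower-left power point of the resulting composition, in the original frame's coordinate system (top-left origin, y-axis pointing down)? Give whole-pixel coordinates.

x = 2898 px, y = 1144 px

6117/1716 > 9/16, so the 9:16 crop keeps the full height 1716 and trims width to 1716 × 9/16 = 965.25 px.
Left offset = (6117 − 965.25)/2 = 2575.88 px; top offset = 0.
Lower-left is one-third across and two-thirds down within the crop:
x = 2575.88 + 1 × 965.25/3 ≈ 2898; y = 0.00 + 2 × 1716.00/3 ≈ 1144.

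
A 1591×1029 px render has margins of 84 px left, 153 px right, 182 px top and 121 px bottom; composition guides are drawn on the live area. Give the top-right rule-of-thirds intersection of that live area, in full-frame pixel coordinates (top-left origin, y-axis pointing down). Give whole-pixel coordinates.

(987, 424)

Content width = 1591 − 84 − 153 = 1354 px; content height = 1029 − 182 − 121 = 726 px.
Top-right is two-thirds across and one-third down within the live area.
x = 84 + 2 × 1354/3 = 84 + 902.67 ≈ 987
y = 182 + 1 × 726/3 = 182 + 242.00 ≈ 424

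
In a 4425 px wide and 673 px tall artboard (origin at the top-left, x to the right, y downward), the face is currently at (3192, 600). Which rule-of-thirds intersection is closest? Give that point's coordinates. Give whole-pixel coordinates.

Third lines: x ∈ {1475, 2950}, y ∈ {224, 449}.
3192 is closer to x = 2950; 600 is closer to y = 449.
So the nearest intersection is the lower-right power point.

x = 2950 px, y = 449 px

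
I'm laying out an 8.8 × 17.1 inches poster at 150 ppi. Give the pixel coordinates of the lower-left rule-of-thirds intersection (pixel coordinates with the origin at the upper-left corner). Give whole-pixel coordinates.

In pixels the canvas is 8.8 × 150 = 1320 wide and 17.1 × 150 = 2565 tall.
The lower-left point is one-third across and two-thirds down:
x = 1 × 1320/3 ≈ 440; y = 2 × 2565/3 ≈ 1710.

(440, 1710)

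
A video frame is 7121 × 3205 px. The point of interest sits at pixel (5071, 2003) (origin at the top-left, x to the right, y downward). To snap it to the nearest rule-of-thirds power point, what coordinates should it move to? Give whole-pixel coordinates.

Third lines: x ∈ {2374, 4747}, y ∈ {1068, 2137}.
5071 is closer to x = 4747; 2003 is closer to y = 2137.
So the nearest intersection is the lower-right power point.

(4747, 2137)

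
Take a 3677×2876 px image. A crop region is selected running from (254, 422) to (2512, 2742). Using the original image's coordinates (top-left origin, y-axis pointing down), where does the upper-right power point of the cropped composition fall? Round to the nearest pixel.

Crop width = 2512 − 254 = 2258 px; one third is 752.67 px.
Crop height = 2742 − 422 = 2320 px; one third is 773.33 px.
The upper-right point is two-thirds across and one-third down within the crop:
x = 254 + 2 × 752.67 ≈ 1759; y = 422 + 1 × 773.33 ≈ 1195.

(1759, 1195)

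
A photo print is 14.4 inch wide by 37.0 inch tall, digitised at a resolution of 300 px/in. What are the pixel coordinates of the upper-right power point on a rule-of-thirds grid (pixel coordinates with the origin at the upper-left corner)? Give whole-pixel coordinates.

In pixels the canvas is 14.4 × 300 = 4320 wide and 37.0 × 300 = 11100 tall.
The upper-right point is two-thirds across and one-third down:
x = 2 × 4320/3 ≈ 2880; y = 1 × 11100/3 ≈ 3700.

x = 2880 px, y = 3700 px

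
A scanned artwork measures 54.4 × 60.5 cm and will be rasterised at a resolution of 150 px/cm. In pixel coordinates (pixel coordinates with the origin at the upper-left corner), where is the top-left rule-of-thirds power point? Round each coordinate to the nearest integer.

In pixels the canvas is 54.4 × 150 = 8160 wide and 60.5 × 150 = 9075 tall.
The top-left point is one-third across and one-third down:
x = 1 × 8160/3 ≈ 2720; y = 1 × 9075/3 ≈ 3025.

(2720, 3025)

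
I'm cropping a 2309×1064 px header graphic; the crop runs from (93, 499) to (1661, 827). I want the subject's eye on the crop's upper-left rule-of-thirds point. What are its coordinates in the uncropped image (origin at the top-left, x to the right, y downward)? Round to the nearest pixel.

Crop width = 1661 − 93 = 1568 px; one third is 522.67 px.
Crop height = 827 − 499 = 328 px; one third is 109.33 px.
The upper-left point is one-third across and one-third down within the crop:
x = 93 + 1 × 522.67 ≈ 616; y = 499 + 1 × 109.33 ≈ 608.

(616, 608)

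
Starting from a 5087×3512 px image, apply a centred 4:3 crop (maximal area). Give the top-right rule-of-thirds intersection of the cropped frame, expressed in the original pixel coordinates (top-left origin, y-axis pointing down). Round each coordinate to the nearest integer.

(3324, 1171)

5087/3512 > 4/3, so the 4:3 crop keeps the full height 3512 and trims width to 3512 × 4/3 = 4682.67 px.
Left offset = (5087 − 4682.67)/2 = 202.17 px; top offset = 0.
Top-right is two-thirds across and one-third down within the crop:
x = 202.17 + 2 × 4682.67/3 ≈ 3324; y = 0.00 + 1 × 3512.00/3 ≈ 1171.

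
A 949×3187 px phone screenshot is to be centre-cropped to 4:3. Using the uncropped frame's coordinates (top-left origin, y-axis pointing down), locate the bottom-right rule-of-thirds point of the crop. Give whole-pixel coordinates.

x = 633 px, y = 1712 px

949/3187 < 4/3, so the 4:3 crop keeps the full width 949 and trims height to 949 × 3/4 = 711.75 px.
Top offset = (3187 − 711.75)/2 = 1237.62 px; left offset = 0.
Bottom-right is two-thirds across and two-thirds down within the crop:
x = 0.00 + 2 × 949.00/3 ≈ 633; y = 1237.62 + 2 × 711.75/3 ≈ 1712.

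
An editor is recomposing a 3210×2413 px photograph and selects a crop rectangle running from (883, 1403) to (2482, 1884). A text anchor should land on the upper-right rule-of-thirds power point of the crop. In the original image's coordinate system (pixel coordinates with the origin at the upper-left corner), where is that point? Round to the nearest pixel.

Crop width = 2482 − 883 = 1599 px; one third is 533.00 px.
Crop height = 1884 − 1403 = 481 px; one third is 160.33 px.
The upper-right point is two-thirds across and one-third down within the crop:
x = 883 + 2 × 533.00 ≈ 1949; y = 1403 + 1 × 160.33 ≈ 1563.

(1949, 1563)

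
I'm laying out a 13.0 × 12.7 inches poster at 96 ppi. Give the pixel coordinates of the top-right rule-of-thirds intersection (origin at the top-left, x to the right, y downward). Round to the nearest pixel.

x = 832 px, y = 406 px

In pixels the canvas is 13.0 × 96 = 1248 wide and 12.7 × 96 = 1219.2 tall.
The top-right point is two-thirds across and one-third down:
x = 2 × 1248/3 ≈ 832; y = 1 × 1219.2/3 ≈ 406.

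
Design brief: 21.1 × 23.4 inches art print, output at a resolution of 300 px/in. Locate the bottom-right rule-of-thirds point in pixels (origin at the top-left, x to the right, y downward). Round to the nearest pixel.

x = 4220 px, y = 4680 px

In pixels the canvas is 21.1 × 300 = 6330 wide and 23.4 × 300 = 7020 tall.
The bottom-right point is two-thirds across and two-thirds down:
x = 2 × 6330/3 ≈ 4220; y = 2 × 7020/3 ≈ 4680.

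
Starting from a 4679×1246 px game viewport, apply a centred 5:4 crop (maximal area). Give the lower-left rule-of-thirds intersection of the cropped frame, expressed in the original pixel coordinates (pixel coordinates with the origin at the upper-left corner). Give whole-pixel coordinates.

4679/1246 > 5/4, so the 5:4 crop keeps the full height 1246 and trims width to 1246 × 5/4 = 1557.50 px.
Left offset = (4679 − 1557.50)/2 = 1560.75 px; top offset = 0.
Lower-left is one-third across and two-thirds down within the crop:
x = 1560.75 + 1 × 1557.50/3 ≈ 2080; y = 0.00 + 2 × 1246.00/3 ≈ 831.

x = 2080 px, y = 831 px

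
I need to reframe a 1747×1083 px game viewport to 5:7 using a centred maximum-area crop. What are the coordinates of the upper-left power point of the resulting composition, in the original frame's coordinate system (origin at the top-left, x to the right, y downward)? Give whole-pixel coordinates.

(745, 361)

1747/1083 > 5/7, so the 5:7 crop keeps the full height 1083 and trims width to 1083 × 5/7 = 773.57 px.
Left offset = (1747 − 773.57)/2 = 486.71 px; top offset = 0.
Upper-left is one-third across and one-third down within the crop:
x = 486.71 + 1 × 773.57/3 ≈ 745; y = 0.00 + 1 × 1083.00/3 ≈ 361.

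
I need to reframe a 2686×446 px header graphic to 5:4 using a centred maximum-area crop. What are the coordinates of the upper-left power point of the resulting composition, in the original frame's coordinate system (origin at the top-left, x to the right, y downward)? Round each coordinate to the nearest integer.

x = 1250 px, y = 149 px

2686/446 > 5/4, so the 5:4 crop keeps the full height 446 and trims width to 446 × 5/4 = 557.50 px.
Left offset = (2686 − 557.50)/2 = 1064.25 px; top offset = 0.
Upper-left is one-third across and one-third down within the crop:
x = 1064.25 + 1 × 557.50/3 ≈ 1250; y = 0.00 + 1 × 446.00/3 ≈ 149.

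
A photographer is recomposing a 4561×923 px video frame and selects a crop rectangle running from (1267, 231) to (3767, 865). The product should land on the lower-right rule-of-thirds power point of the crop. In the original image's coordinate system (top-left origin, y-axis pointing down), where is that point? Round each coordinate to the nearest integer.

Crop width = 3767 − 1267 = 2500 px; one third is 833.33 px.
Crop height = 865 − 231 = 634 px; one third is 211.33 px.
The lower-right point is two-thirds across and two-thirds down within the crop:
x = 1267 + 2 × 833.33 ≈ 2934; y = 231 + 2 × 211.33 ≈ 654.

(2934, 654)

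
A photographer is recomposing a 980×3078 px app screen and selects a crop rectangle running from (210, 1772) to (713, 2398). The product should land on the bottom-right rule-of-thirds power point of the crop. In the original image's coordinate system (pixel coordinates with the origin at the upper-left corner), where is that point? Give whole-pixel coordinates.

Crop width = 713 − 210 = 503 px; one third is 167.67 px.
Crop height = 2398 − 1772 = 626 px; one third is 208.67 px.
The bottom-right point is two-thirds across and two-thirds down within the crop:
x = 210 + 2 × 167.67 ≈ 545; y = 1772 + 2 × 208.67 ≈ 2189.

x = 545 px, y = 2189 px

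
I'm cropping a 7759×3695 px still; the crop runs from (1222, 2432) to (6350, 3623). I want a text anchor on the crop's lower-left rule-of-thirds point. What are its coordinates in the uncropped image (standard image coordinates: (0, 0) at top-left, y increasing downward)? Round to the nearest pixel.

(2931, 3226)

Crop width = 6350 − 1222 = 5128 px; one third is 1709.33 px.
Crop height = 3623 − 2432 = 1191 px; one third is 397.00 px.
The lower-left point is one-third across and two-thirds down within the crop:
x = 1222 + 1 × 1709.33 ≈ 2931; y = 2432 + 2 × 397.00 ≈ 3226.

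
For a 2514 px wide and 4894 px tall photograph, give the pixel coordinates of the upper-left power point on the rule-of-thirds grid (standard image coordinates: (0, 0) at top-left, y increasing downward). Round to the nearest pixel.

x = 838 px, y = 1631 px

The upper-left point sits one-third of the way across and one-third of the way down.
x = 1 × 2514/3 ≈ 838; y = 1 × 4894/3 ≈ 1631.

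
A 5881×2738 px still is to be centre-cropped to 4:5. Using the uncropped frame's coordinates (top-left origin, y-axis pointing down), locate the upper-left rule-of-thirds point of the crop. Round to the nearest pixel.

5881/2738 > 4/5, so the 4:5 crop keeps the full height 2738 and trims width to 2738 × 4/5 = 2190.40 px.
Left offset = (5881 − 2190.40)/2 = 1845.30 px; top offset = 0.
Upper-left is one-third across and one-third down within the crop:
x = 1845.30 + 1 × 2190.40/3 ≈ 2575; y = 0.00 + 1 × 2738.00/3 ≈ 913.

x = 2575 px, y = 913 px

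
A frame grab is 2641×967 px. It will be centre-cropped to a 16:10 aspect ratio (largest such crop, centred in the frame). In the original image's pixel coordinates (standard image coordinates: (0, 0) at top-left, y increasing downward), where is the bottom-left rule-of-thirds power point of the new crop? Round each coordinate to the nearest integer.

2641/967 > 16/10, so the 16:10 crop keeps the full height 967 and trims width to 967 × 16/10 = 1547.20 px.
Left offset = (2641 − 1547.20)/2 = 546.90 px; top offset = 0.
Bottom-left is one-third across and two-thirds down within the crop:
x = 546.90 + 1 × 1547.20/3 ≈ 1063; y = 0.00 + 2 × 967.00/3 ≈ 645.

(1063, 645)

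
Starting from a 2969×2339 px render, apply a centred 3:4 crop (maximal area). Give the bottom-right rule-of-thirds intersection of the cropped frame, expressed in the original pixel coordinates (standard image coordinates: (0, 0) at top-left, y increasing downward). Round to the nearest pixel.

2969/2339 > 3/4, so the 3:4 crop keeps the full height 2339 and trims width to 2339 × 3/4 = 1754.25 px.
Left offset = (2969 − 1754.25)/2 = 607.38 px; top offset = 0.
Bottom-right is two-thirds across and two-thirds down within the crop:
x = 607.38 + 2 × 1754.25/3 ≈ 1777; y = 0.00 + 2 × 2339.00/3 ≈ 1559.

x = 1777 px, y = 1559 px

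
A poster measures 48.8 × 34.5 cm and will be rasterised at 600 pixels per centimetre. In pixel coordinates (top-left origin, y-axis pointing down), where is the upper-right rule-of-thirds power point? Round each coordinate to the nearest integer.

x = 19520 px, y = 6900 px

In pixels the canvas is 48.8 × 600 = 29280 wide and 34.5 × 600 = 20700 tall.
The upper-right point is two-thirds across and one-third down:
x = 2 × 29280/3 ≈ 19520; y = 1 × 20700/3 ≈ 6900.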